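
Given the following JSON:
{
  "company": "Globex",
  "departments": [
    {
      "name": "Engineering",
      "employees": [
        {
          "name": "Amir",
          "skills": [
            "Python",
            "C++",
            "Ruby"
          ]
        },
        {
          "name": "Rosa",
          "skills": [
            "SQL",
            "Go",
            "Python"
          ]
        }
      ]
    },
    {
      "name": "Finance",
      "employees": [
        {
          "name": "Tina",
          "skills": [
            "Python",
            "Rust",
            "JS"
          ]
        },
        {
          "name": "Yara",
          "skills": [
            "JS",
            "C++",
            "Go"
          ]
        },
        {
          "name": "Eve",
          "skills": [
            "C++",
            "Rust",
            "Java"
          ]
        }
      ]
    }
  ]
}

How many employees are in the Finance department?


Path: departments[1].employees
Count: 3

ANSWER: 3


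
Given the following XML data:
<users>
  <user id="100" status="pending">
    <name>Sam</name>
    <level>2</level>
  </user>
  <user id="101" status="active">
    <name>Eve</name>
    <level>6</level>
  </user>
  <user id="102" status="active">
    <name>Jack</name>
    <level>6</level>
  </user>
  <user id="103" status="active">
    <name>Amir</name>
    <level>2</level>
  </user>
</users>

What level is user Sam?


Finding user: Sam
<level>2</level>

ANSWER: 2


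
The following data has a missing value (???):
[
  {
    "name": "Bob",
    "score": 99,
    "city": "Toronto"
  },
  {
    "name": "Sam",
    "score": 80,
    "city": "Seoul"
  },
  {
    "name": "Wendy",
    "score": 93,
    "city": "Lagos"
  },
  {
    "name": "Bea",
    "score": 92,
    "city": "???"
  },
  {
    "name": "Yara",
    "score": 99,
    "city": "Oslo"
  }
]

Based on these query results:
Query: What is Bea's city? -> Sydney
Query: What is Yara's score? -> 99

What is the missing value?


The missing value is Bea's city
From query: Bea's city = Sydney

ANSWER: Sydney


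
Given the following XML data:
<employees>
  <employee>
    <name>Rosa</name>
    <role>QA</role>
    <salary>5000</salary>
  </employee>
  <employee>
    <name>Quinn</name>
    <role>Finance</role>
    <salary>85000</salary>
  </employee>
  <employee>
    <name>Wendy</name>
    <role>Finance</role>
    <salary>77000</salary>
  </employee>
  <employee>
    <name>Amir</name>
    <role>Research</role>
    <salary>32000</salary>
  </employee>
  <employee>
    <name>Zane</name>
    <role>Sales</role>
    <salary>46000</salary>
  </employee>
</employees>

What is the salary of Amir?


Searching for <employee> with <name>Amir</name>
Found at position 4
<salary>32000</salary>

ANSWER: 32000


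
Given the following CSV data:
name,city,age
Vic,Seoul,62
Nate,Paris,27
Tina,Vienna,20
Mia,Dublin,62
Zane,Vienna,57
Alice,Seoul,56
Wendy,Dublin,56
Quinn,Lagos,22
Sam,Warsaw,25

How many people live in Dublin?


Scanning city column for 'Dublin':
  Row 4: Mia -> MATCH
  Row 7: Wendy -> MATCH
Total matches: 2

ANSWER: 2


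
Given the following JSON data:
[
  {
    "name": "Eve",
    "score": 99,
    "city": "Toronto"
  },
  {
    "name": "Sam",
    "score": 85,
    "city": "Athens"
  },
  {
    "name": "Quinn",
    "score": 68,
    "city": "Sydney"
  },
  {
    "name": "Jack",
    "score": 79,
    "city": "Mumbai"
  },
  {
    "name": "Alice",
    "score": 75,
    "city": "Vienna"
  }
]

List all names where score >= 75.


Filtering records where score >= 75:
  Eve (score=99) -> YES
  Sam (score=85) -> YES
  Quinn (score=68) -> no
  Jack (score=79) -> YES
  Alice (score=75) -> YES


ANSWER: Eve, Sam, Jack, Alice


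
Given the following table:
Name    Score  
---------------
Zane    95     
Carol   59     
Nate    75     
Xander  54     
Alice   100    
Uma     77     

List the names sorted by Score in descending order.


Sorting by Score (descending):
  Alice: 100
  Zane: 95
  Uma: 77
  Nate: 75
  Carol: 59
  Xander: 54


ANSWER: Alice, Zane, Uma, Nate, Carol, Xander


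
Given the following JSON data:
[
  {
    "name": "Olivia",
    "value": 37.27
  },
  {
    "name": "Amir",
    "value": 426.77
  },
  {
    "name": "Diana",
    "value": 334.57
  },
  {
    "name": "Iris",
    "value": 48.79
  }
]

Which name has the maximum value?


Comparing values:
  Olivia: 37.27
  Amir: 426.77
  Diana: 334.57
  Iris: 48.79
Maximum: Amir (426.77)

ANSWER: Amir


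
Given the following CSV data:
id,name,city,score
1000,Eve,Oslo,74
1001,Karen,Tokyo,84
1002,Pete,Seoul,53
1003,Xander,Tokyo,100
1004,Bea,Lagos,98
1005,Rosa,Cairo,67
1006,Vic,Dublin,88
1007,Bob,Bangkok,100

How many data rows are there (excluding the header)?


Counting rows (excluding header):
Header: id,name,city,score
Data rows: 8

ANSWER: 8


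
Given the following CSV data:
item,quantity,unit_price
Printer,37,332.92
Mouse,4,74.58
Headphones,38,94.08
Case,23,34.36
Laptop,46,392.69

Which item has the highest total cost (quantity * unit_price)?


Computing row totals:
  Printer: 12318.04
  Mouse: 298.32
  Headphones: 3575.04
  Case: 790.28
  Laptop: 18063.74
Maximum: Laptop (18063.74)

ANSWER: Laptop


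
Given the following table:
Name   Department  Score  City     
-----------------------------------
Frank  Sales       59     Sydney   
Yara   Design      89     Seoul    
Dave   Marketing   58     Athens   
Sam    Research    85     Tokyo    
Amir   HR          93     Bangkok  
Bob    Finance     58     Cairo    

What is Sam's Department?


Row 4: Sam
Department = Research

ANSWER: Research


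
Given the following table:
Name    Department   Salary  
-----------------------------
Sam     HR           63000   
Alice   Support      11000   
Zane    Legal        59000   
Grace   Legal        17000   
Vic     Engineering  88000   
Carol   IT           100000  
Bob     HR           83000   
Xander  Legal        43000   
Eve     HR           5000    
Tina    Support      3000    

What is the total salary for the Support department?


Support department members:
  Alice: 11000
  Tina: 3000
Total = 11000 + 3000 = 14000

ANSWER: 14000


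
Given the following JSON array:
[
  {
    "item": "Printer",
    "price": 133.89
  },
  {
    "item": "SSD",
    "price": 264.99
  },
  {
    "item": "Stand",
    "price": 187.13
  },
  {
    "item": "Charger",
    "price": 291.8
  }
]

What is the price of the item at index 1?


Array index 1 -> SSD
price = 264.99

ANSWER: 264.99


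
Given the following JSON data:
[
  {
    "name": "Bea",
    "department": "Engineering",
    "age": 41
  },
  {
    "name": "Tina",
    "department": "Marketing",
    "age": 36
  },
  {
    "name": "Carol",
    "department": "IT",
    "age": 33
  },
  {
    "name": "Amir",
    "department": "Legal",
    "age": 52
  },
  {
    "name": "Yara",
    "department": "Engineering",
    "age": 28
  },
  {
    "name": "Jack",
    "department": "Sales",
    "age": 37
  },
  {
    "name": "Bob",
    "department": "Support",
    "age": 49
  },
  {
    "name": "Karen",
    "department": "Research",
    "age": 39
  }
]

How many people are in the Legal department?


Scanning records for department = Legal
  Record 3: Amir
Count: 1

ANSWER: 1


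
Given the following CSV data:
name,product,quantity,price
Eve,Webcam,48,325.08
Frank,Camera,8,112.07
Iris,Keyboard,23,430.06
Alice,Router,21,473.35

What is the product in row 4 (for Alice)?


Row 4: Alice
Column 'product' = Router

ANSWER: Router


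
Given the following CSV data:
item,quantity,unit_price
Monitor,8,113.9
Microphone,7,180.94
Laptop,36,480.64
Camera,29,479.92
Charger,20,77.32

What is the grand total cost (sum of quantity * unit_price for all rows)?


Computing row totals:
  Monitor: 8 * 113.9 = 911.2
  Microphone: 7 * 180.94 = 1266.58
  Laptop: 36 * 480.64 = 17303.04
  Camera: 29 * 479.92 = 13917.68
  Charger: 20 * 77.32 = 1546.4
Grand total = 911.2 + 1266.58 + 17303.04 + 13917.68 + 1546.4 = 34944.9

ANSWER: 34944.9


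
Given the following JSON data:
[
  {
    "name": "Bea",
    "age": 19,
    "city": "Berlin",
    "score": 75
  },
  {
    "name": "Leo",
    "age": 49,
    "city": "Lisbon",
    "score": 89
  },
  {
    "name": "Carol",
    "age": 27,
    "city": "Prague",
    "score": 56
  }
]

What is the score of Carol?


Looking up record where name = Carol
Record index: 2
Field 'score' = 56

ANSWER: 56


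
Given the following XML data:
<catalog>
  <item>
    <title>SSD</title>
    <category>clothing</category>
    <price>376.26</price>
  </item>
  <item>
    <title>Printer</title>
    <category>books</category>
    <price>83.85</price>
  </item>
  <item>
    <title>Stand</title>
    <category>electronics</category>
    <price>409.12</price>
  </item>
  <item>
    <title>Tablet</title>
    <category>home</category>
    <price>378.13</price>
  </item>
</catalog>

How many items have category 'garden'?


Scanning <item> elements for <category>garden</category>:
Count: 0

ANSWER: 0


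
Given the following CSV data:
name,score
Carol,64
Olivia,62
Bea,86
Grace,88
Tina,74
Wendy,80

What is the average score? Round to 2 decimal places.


Scores: 64, 62, 86, 88, 74, 80
Sum = 454
Count = 6
Average = 454 / 6 = 75.67

ANSWER: 75.67


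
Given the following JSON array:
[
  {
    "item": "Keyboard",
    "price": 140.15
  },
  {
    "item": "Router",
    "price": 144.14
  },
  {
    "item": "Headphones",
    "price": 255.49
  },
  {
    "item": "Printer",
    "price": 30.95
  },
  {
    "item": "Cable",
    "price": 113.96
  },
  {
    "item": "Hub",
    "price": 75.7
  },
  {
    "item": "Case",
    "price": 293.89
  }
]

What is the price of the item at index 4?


Array index 4 -> Cable
price = 113.96

ANSWER: 113.96


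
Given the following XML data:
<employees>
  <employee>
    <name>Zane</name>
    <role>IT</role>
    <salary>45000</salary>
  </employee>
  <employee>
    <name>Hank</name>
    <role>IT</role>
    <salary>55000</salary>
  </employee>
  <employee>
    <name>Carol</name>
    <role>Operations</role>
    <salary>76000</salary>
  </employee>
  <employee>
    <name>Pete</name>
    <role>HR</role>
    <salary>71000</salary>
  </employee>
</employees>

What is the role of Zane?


Searching for <employee> with <name>Zane</name>
Found at position 1
<role>IT</role>

ANSWER: IT


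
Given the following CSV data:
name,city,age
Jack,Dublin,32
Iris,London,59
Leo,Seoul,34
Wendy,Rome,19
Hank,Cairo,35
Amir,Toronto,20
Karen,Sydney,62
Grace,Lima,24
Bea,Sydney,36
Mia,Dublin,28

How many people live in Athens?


Scanning city column for 'Athens':
Total matches: 0

ANSWER: 0


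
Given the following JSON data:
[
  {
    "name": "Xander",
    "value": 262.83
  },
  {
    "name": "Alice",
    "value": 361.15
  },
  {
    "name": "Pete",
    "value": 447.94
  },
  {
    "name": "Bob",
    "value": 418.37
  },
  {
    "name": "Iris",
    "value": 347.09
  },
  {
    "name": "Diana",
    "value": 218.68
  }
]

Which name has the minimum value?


Comparing values:
  Xander: 262.83
  Alice: 361.15
  Pete: 447.94
  Bob: 418.37
  Iris: 347.09
  Diana: 218.68
Minimum: Diana (218.68)

ANSWER: Diana


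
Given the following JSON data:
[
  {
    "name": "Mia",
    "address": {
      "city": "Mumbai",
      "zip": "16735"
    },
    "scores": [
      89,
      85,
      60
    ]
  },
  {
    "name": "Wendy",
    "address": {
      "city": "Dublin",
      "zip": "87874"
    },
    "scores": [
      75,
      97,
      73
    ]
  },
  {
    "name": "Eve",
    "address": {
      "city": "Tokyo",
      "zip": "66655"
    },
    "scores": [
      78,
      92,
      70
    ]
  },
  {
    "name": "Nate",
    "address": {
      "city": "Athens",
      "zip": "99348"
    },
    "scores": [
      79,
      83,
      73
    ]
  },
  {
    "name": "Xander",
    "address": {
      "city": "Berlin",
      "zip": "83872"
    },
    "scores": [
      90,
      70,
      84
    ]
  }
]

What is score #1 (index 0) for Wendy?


Path: records[1].scores[0]
Value: 75

ANSWER: 75


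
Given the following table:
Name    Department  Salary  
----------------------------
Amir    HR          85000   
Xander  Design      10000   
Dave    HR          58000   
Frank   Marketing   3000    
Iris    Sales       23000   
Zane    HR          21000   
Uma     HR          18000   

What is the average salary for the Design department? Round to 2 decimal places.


Design department members:
  Xander: 10000
Sum = 10000
Count = 1
Average = 10000 / 1 = 10000.00

ANSWER: 10000.00


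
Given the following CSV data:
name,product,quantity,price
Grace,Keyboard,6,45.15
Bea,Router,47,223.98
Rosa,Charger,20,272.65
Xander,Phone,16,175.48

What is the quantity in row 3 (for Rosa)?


Row 3: Rosa
Column 'quantity' = 20

ANSWER: 20


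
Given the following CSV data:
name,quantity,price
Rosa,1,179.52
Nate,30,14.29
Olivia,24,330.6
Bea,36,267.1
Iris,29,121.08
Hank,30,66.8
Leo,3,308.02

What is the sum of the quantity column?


Values in 'quantity' column:
  Row 1: 1
  Row 2: 30
  Row 3: 24
  Row 4: 36
  Row 5: 29
  Row 6: 30
  Row 7: 3
Sum = 1 + 30 + 24 + 36 + 29 + 30 + 3 = 153

ANSWER: 153


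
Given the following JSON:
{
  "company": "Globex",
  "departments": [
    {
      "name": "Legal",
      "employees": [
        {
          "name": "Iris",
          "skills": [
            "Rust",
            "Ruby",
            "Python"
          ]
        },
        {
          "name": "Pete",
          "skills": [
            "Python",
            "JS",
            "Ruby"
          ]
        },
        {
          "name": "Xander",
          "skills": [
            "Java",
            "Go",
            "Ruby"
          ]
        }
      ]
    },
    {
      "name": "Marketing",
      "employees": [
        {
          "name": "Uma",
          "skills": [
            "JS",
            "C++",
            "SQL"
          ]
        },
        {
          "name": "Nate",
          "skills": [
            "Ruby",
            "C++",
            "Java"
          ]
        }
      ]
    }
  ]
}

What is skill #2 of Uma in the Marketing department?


Path: departments[1].employees[0].skills[1]
Value: C++

ANSWER: C++


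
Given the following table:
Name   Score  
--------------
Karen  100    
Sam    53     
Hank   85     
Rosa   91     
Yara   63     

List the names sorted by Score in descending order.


Sorting by Score (descending):
  Karen: 100
  Rosa: 91
  Hank: 85
  Yara: 63
  Sam: 53


ANSWER: Karen, Rosa, Hank, Yara, Sam


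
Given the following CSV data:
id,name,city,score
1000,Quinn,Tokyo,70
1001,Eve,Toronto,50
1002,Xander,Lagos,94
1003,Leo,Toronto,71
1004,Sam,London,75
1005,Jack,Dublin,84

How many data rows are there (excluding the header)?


Counting rows (excluding header):
Header: id,name,city,score
Data rows: 6

ANSWER: 6


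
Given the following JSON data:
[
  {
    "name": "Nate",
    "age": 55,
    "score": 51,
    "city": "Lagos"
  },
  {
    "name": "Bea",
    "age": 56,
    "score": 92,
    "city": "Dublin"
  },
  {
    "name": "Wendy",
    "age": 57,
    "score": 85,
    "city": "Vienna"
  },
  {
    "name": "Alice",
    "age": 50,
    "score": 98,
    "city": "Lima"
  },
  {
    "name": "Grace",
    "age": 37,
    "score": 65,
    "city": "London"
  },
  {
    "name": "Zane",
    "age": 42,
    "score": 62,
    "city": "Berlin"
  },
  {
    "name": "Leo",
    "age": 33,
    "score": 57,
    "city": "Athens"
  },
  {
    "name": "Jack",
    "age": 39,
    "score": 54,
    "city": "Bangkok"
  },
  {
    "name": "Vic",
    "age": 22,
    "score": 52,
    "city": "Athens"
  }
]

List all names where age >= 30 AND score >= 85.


Checking both conditions:
  Nate (age=55, score=51) -> no
  Bea (age=56, score=92) -> YES
  Wendy (age=57, score=85) -> YES
  Alice (age=50, score=98) -> YES
  Grace (age=37, score=65) -> no
  Zane (age=42, score=62) -> no
  Leo (age=33, score=57) -> no
  Jack (age=39, score=54) -> no
  Vic (age=22, score=52) -> no


ANSWER: Bea, Wendy, Alice


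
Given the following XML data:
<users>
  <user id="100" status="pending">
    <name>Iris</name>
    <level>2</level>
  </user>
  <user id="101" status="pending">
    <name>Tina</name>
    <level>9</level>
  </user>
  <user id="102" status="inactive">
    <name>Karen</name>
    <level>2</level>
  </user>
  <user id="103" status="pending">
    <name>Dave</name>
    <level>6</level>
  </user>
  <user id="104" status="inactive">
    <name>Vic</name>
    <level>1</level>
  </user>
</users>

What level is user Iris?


Finding user: Iris
<level>2</level>

ANSWER: 2


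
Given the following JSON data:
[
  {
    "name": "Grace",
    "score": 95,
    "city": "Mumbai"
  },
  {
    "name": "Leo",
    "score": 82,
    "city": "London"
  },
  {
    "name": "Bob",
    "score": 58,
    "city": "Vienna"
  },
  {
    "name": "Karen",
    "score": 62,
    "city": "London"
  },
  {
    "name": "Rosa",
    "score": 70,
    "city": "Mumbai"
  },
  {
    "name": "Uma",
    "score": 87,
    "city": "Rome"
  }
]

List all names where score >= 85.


Filtering records where score >= 85:
  Grace (score=95) -> YES
  Leo (score=82) -> no
  Bob (score=58) -> no
  Karen (score=62) -> no
  Rosa (score=70) -> no
  Uma (score=87) -> YES


ANSWER: Grace, Uma


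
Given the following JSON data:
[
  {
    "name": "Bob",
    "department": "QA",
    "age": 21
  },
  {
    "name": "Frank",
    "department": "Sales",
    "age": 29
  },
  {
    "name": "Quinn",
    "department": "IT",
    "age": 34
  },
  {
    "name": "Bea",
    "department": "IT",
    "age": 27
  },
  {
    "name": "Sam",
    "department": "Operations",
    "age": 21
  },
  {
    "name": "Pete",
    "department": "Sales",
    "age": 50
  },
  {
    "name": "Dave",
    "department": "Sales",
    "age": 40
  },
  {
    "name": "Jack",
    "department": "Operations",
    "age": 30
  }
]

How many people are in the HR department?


Scanning records for department = HR
  No matches found
Count: 0

ANSWER: 0


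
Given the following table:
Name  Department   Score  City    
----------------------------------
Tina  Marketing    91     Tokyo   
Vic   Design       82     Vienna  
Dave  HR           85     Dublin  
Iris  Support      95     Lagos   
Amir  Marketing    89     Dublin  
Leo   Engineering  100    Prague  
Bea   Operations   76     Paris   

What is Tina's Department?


Row 1: Tina
Department = Marketing

ANSWER: Marketing


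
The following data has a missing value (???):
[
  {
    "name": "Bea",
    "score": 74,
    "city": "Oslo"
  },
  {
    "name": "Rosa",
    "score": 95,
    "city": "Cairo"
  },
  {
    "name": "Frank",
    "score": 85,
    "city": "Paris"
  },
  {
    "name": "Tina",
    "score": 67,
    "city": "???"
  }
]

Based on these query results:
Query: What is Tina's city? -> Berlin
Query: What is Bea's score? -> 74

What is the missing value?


The missing value is Tina's city
From query: Tina's city = Berlin

ANSWER: Berlin


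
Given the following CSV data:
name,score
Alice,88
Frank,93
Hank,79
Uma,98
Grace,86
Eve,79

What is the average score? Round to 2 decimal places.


Scores: 88, 93, 79, 98, 86, 79
Sum = 523
Count = 6
Average = 523 / 6 = 87.17

ANSWER: 87.17


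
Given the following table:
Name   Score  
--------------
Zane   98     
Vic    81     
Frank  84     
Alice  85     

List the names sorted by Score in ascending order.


Sorting by Score (ascending):
  Vic: 81
  Frank: 84
  Alice: 85
  Zane: 98


ANSWER: Vic, Frank, Alice, Zane


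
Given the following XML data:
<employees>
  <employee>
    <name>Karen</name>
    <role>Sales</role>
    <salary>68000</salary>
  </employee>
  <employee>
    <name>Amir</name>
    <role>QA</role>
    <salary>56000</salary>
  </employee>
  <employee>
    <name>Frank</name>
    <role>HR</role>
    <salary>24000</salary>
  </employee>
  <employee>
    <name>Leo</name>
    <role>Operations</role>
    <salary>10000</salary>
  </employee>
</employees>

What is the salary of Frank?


Searching for <employee> with <name>Frank</name>
Found at position 3
<salary>24000</salary>

ANSWER: 24000


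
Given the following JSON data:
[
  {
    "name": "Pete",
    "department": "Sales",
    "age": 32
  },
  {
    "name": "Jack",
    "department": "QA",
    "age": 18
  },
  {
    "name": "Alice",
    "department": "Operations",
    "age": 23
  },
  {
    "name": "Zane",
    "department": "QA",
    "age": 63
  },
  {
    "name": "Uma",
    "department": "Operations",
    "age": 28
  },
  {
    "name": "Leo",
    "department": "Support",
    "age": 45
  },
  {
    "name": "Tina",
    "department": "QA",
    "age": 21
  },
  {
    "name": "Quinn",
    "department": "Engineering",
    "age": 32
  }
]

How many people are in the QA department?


Scanning records for department = QA
  Record 1: Jack
  Record 3: Zane
  Record 6: Tina
Count: 3

ANSWER: 3


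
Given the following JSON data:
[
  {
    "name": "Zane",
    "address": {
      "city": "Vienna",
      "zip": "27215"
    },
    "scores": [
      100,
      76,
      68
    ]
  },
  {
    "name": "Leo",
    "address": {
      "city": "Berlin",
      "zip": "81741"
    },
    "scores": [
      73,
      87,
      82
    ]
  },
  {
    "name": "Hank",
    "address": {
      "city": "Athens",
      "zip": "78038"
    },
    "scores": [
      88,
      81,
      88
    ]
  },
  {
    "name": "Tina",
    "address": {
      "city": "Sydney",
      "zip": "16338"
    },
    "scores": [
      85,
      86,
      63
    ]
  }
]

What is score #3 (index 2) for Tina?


Path: records[3].scores[2]
Value: 63

ANSWER: 63


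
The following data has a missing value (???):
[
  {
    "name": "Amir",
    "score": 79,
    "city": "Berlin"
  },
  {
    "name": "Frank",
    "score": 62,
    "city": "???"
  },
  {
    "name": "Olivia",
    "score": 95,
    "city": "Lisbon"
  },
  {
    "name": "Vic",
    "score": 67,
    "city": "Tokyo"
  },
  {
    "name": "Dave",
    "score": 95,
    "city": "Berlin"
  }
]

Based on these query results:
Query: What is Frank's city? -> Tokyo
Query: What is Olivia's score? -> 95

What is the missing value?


The missing value is Frank's city
From query: Frank's city = Tokyo

ANSWER: Tokyo


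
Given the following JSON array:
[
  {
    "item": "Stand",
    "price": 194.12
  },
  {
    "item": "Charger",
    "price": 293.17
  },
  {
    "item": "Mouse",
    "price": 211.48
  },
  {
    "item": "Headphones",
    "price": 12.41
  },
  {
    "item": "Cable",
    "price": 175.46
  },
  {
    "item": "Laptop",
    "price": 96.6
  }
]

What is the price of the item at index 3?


Array index 3 -> Headphones
price = 12.41

ANSWER: 12.41


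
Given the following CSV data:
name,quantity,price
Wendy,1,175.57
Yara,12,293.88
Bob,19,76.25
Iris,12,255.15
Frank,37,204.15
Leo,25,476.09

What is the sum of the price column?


Values in 'price' column:
  Row 1: 175.57
  Row 2: 293.88
  Row 3: 76.25
  Row 4: 255.15
  Row 5: 204.15
  Row 6: 476.09
Sum = 175.57 + 293.88 + 76.25 + 255.15 + 204.15 + 476.09 = 1481.09

ANSWER: 1481.09


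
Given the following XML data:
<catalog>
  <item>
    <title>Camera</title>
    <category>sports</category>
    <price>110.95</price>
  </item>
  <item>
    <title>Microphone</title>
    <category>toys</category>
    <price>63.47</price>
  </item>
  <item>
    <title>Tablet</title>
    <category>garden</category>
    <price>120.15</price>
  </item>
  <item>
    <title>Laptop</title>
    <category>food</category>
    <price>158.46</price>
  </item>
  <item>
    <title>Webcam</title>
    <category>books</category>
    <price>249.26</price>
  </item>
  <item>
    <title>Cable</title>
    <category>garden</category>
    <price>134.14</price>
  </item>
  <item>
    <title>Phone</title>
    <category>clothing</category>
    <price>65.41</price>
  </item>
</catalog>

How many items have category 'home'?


Scanning <item> elements for <category>home</category>:
Count: 0

ANSWER: 0


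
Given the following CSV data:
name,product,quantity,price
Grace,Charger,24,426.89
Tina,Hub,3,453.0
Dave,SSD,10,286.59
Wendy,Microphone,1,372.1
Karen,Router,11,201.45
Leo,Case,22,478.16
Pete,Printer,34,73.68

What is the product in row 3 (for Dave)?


Row 3: Dave
Column 'product' = SSD

ANSWER: SSD


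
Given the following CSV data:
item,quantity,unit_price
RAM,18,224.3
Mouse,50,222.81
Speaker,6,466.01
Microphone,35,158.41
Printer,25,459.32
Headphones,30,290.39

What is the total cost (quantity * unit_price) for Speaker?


Row: Speaker
quantity = 6
unit_price = 466.01
total = 6 * 466.01 = 2796.06

ANSWER: 2796.06


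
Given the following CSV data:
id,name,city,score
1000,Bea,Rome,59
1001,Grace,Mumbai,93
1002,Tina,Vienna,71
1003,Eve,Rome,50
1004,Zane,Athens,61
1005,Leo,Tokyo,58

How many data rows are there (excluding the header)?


Counting rows (excluding header):
Header: id,name,city,score
Data rows: 6

ANSWER: 6


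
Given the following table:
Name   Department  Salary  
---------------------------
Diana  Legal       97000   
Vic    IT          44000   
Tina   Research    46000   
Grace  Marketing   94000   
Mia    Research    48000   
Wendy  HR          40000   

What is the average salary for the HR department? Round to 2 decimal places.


HR department members:
  Wendy: 40000
Sum = 40000
Count = 1
Average = 40000 / 1 = 40000.00

ANSWER: 40000.00


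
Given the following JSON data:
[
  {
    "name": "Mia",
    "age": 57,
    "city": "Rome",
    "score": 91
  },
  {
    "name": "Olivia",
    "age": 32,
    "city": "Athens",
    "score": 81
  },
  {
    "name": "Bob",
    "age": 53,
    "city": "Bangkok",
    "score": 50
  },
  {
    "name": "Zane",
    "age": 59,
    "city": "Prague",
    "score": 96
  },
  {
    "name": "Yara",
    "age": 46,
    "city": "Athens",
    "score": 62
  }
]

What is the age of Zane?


Looking up record where name = Zane
Record index: 3
Field 'age' = 59

ANSWER: 59


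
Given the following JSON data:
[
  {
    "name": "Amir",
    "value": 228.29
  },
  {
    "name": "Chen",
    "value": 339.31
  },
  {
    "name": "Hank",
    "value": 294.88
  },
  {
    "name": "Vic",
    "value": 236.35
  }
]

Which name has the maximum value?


Comparing values:
  Amir: 228.29
  Chen: 339.31
  Hank: 294.88
  Vic: 236.35
Maximum: Chen (339.31)

ANSWER: Chen


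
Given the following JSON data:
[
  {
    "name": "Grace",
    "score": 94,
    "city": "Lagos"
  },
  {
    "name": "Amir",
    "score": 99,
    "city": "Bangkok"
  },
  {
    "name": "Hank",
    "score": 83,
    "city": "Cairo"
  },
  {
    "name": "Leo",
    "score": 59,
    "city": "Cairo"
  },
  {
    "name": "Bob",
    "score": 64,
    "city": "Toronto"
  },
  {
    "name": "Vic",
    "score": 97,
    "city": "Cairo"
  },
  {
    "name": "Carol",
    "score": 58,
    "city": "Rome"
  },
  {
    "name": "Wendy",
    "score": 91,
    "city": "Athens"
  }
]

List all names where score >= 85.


Filtering records where score >= 85:
  Grace (score=94) -> YES
  Amir (score=99) -> YES
  Hank (score=83) -> no
  Leo (score=59) -> no
  Bob (score=64) -> no
  Vic (score=97) -> YES
  Carol (score=58) -> no
  Wendy (score=91) -> YES


ANSWER: Grace, Amir, Vic, Wendy


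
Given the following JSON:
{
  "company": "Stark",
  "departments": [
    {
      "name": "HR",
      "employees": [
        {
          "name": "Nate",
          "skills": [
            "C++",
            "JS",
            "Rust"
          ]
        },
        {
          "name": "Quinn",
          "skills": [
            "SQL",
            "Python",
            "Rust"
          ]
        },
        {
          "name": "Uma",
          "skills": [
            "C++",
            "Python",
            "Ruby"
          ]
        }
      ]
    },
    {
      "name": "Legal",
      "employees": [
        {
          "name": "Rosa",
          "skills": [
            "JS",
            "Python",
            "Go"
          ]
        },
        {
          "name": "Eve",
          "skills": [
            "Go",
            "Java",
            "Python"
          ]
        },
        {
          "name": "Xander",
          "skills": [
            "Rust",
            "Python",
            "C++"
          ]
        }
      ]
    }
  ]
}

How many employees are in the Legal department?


Path: departments[1].employees
Count: 3

ANSWER: 3


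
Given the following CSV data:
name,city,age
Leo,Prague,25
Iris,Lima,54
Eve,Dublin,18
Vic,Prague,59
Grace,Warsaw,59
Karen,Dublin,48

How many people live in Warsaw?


Scanning city column for 'Warsaw':
  Row 5: Grace -> MATCH
Total matches: 1

ANSWER: 1


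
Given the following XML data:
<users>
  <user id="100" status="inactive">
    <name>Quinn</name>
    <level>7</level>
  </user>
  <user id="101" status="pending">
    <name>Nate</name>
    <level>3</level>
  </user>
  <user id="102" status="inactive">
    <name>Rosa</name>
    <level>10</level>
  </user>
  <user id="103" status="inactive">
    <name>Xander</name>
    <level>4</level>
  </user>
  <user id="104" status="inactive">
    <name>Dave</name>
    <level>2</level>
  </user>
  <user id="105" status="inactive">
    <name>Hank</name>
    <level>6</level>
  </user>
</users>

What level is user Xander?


Finding user: Xander
<level>4</level>

ANSWER: 4


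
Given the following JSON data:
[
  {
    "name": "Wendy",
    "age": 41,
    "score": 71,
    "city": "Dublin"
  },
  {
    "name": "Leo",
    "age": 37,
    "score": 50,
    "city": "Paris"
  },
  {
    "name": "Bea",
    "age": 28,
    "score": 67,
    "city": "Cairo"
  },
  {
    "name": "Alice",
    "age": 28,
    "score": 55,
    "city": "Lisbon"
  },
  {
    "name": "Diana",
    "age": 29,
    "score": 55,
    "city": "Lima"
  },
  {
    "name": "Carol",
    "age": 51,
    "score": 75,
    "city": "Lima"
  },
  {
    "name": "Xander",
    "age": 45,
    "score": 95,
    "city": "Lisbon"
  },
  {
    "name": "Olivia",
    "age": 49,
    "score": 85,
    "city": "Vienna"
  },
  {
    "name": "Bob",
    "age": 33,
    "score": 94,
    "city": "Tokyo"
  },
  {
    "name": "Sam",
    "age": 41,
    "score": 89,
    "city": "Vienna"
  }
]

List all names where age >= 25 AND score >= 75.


Checking both conditions:
  Wendy (age=41, score=71) -> no
  Leo (age=37, score=50) -> no
  Bea (age=28, score=67) -> no
  Alice (age=28, score=55) -> no
  Diana (age=29, score=55) -> no
  Carol (age=51, score=75) -> YES
  Xander (age=45, score=95) -> YES
  Olivia (age=49, score=85) -> YES
  Bob (age=33, score=94) -> YES
  Sam (age=41, score=89) -> YES


ANSWER: Carol, Xander, Olivia, Bob, Sam


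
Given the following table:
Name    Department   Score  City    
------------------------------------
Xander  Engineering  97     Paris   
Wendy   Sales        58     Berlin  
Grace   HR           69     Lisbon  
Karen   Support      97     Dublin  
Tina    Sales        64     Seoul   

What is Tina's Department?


Row 5: Tina
Department = Sales

ANSWER: Sales


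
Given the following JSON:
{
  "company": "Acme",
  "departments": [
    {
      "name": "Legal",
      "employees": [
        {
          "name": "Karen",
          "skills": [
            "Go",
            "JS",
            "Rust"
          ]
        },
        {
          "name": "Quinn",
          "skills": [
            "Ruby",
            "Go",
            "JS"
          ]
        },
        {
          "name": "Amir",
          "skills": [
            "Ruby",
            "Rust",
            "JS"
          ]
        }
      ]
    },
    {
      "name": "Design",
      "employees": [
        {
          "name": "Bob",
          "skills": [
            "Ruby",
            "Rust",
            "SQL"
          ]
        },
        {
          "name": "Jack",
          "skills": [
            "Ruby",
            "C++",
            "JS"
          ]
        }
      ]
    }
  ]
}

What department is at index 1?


Path: departments[1].name
Value: Design

ANSWER: Design


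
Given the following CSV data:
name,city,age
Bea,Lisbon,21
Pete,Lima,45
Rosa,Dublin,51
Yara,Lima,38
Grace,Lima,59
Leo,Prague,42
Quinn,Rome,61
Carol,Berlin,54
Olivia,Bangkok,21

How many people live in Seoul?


Scanning city column for 'Seoul':
Total matches: 0

ANSWER: 0


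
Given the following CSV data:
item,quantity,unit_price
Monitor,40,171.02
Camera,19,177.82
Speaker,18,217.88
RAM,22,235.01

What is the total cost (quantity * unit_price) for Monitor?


Row: Monitor
quantity = 40
unit_price = 171.02
total = 40 * 171.02 = 6840.8

ANSWER: 6840.8


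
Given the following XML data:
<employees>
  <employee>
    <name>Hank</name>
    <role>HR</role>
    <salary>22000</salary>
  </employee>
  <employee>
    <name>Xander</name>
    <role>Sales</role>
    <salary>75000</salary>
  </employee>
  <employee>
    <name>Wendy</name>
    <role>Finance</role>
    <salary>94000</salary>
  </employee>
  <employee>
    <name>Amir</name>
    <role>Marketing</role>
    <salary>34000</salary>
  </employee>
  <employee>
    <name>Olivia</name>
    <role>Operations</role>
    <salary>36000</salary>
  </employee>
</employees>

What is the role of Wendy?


Searching for <employee> with <name>Wendy</name>
Found at position 3
<role>Finance</role>

ANSWER: Finance


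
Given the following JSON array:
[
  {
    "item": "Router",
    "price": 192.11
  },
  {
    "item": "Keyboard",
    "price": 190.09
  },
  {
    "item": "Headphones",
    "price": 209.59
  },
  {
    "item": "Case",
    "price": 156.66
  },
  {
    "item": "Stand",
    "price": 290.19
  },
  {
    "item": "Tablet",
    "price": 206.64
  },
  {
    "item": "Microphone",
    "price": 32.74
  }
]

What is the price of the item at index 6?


Array index 6 -> Microphone
price = 32.74

ANSWER: 32.74


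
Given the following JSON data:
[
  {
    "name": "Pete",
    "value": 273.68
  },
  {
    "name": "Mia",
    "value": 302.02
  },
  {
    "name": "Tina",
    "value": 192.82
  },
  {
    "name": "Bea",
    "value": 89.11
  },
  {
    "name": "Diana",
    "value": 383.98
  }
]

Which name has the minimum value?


Comparing values:
  Pete: 273.68
  Mia: 302.02
  Tina: 192.82
  Bea: 89.11
  Diana: 383.98
Minimum: Bea (89.11)

ANSWER: Bea


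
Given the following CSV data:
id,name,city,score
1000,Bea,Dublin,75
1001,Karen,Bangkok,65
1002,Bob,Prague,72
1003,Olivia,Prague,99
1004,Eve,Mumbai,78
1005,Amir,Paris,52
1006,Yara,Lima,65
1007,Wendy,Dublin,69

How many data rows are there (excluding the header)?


Counting rows (excluding header):
Header: id,name,city,score
Data rows: 8

ANSWER: 8


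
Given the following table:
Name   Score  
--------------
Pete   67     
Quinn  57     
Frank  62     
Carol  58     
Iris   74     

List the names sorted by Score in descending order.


Sorting by Score (descending):
  Iris: 74
  Pete: 67
  Frank: 62
  Carol: 58
  Quinn: 57


ANSWER: Iris, Pete, Frank, Carol, Quinn


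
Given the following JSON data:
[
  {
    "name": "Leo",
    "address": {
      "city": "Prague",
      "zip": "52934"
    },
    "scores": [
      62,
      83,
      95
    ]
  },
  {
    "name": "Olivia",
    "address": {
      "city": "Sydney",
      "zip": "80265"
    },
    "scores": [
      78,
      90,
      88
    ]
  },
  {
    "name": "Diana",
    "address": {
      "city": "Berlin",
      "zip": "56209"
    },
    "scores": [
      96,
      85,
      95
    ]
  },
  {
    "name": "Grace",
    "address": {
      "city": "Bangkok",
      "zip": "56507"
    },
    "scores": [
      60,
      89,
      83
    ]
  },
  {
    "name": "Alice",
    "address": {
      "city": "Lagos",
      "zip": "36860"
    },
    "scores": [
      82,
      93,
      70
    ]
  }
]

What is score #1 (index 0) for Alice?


Path: records[4].scores[0]
Value: 82

ANSWER: 82


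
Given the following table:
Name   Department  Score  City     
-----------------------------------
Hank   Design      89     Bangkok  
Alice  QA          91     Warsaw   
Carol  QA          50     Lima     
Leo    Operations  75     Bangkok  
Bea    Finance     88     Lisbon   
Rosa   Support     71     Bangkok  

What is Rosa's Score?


Row 6: Rosa
Score = 71

ANSWER: 71


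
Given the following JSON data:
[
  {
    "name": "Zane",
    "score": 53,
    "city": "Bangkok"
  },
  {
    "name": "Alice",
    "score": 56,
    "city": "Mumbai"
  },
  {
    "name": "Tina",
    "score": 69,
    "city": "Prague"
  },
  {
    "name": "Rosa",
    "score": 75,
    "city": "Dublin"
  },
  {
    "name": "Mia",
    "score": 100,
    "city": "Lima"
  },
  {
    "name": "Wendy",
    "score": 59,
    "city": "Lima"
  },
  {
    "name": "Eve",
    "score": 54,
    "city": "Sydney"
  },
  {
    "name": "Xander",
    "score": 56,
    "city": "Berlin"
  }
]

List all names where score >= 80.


Filtering records where score >= 80:
  Zane (score=53) -> no
  Alice (score=56) -> no
  Tina (score=69) -> no
  Rosa (score=75) -> no
  Mia (score=100) -> YES
  Wendy (score=59) -> no
  Eve (score=54) -> no
  Xander (score=56) -> no


ANSWER: Mia


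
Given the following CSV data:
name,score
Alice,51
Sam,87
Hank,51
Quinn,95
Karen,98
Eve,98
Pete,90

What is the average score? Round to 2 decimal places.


Scores: 51, 87, 51, 95, 98, 98, 90
Sum = 570
Count = 7
Average = 570 / 7 = 81.43

ANSWER: 81.43


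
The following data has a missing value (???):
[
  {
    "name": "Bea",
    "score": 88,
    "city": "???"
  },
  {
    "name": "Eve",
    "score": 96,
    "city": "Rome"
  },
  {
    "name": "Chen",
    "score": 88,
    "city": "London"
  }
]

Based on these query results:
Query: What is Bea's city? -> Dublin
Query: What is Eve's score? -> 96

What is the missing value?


The missing value is Bea's city
From query: Bea's city = Dublin

ANSWER: Dublin


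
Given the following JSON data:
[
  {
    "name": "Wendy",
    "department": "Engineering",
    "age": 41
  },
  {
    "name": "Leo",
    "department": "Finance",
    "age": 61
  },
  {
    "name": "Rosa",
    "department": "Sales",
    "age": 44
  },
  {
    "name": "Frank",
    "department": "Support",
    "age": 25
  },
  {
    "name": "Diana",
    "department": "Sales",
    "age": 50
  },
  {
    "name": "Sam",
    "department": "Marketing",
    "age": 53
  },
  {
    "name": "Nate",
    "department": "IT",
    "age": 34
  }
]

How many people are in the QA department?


Scanning records for department = QA
  No matches found
Count: 0

ANSWER: 0


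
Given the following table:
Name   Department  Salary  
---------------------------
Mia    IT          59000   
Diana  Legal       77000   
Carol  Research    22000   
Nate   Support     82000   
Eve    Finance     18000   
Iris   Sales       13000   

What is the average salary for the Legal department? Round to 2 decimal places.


Legal department members:
  Diana: 77000
Sum = 77000
Count = 1
Average = 77000 / 1 = 77000.00

ANSWER: 77000.00


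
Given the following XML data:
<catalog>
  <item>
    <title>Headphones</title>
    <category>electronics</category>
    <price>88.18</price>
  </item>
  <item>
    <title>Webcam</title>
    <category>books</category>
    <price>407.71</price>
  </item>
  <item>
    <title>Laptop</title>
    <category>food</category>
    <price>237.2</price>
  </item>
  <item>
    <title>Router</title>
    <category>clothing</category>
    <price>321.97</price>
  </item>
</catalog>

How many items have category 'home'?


Scanning <item> elements for <category>home</category>:
Count: 0

ANSWER: 0


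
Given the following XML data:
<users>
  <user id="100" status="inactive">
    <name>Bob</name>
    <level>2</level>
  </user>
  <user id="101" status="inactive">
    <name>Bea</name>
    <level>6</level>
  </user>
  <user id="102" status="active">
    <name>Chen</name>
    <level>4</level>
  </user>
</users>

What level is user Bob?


Finding user: Bob
<level>2</level>

ANSWER: 2


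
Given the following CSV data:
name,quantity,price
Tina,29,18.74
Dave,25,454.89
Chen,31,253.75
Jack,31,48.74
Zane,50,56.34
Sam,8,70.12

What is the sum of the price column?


Values in 'price' column:
  Row 1: 18.74
  Row 2: 454.89
  Row 3: 253.75
  Row 4: 48.74
  Row 5: 56.34
  Row 6: 70.12
Sum = 18.74 + 454.89 + 253.75 + 48.74 + 56.34 + 70.12 = 902.58

ANSWER: 902.58


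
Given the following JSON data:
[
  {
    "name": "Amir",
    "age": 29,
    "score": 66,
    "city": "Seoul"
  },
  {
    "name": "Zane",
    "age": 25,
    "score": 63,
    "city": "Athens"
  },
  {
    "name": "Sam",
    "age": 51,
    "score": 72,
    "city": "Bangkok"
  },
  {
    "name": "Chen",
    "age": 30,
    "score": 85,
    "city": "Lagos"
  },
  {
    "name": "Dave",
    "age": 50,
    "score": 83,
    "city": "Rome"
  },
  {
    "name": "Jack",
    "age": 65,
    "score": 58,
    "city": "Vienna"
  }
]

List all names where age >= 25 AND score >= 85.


Checking both conditions:
  Amir (age=29, score=66) -> no
  Zane (age=25, score=63) -> no
  Sam (age=51, score=72) -> no
  Chen (age=30, score=85) -> YES
  Dave (age=50, score=83) -> no
  Jack (age=65, score=58) -> no


ANSWER: Chen
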